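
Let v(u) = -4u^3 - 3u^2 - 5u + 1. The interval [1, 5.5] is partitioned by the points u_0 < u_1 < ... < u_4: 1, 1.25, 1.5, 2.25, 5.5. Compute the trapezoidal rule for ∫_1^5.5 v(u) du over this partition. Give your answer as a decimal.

Subinterval widths: 0.25, 0.25, 0.75, 3.25.
v(1) = -11, v(1.25) = -17.75, v(1.5) = -26.75, v(2.25) = -71, v(5.5) = -782.75.
On each subinterval the trapezoid contributes (Δu_i/2)·[v(u_{i-1}) + v(u_i)].
Sum = -1433.15625.

-1433.15625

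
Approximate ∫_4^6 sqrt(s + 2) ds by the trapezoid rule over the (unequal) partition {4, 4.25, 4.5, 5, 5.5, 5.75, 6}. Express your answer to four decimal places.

Subinterval widths: 0.25, 0.25, 0.5, 0.5, 0.25, 0.25.
f(4) ≈ 2.4495, f(4.25) ≈ 2.5000, f(4.5) ≈ 2.5495, f(5) ≈ 2.6458, f(5.5) ≈ 2.7386, f(5.75) ≈ 2.7839, f(6) ≈ 2.8284.
On each subinterval the trapezoid contributes (Δs_i/2)·[f(s_{i-1}) + f(s_i)].
Sum ≈ 5.2866.

5.2866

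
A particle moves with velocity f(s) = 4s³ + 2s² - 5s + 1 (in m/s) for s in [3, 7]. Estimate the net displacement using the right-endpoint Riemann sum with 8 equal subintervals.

2776

Δs = (7 − 3)/8 = 0.5.
Right endpoints: 3.5, 4, 4.5, 5, 5.5, 6, 6.5, 7.
f(3.5) = 179.5, f(4) = 269, f(4.5) = 383.5, f(5) = 526, f(5.5) = 699.5, f(6) = 907, f(6.5) = 1151.5, f(7) = 1436.
Sum = Δs · [f(3.5) + f(4) + f(4.5) + ...].
Sum = 2776.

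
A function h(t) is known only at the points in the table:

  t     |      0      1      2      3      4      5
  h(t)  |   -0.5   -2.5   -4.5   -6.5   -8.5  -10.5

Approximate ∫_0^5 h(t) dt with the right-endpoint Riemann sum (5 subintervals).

-32.5

Δt = 1.
Sum = 1·[(-2.5) + (-4.5) + (-6.5) + (-8.5) + (-10.5)] = -32.5.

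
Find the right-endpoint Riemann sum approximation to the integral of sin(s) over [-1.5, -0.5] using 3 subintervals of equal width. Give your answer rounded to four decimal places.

Δs = (-0.5 − (-1.5))/3 = 1/3.
Right endpoints: -7/6, -5/6, -0.5.
f(-7/6) ≈ -0.9194, f(-5/6) ≈ -0.7402, f(-0.5) ≈ -0.4794.
Sum = Δs · [f(-7/6) + f(-5/6) + f(-0.5)].
Sum ≈ -0.7130.

-0.7130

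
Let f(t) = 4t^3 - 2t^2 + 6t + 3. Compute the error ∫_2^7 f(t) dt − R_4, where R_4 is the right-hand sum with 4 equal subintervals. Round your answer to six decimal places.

-867.708333

Exact integral: ∫_2^7 f(t) dt ≈ 2311.66666667.
R_4 = 3179.375.
Error ≈ 2311.66666667 − 3179.375 ≈ -867.708333.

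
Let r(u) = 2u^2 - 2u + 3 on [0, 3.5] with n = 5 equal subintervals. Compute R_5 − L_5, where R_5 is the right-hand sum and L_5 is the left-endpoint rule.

12.25

R_5 = 33.53.
L_5 = 21.28.
R_5 − L_5 = 12.25.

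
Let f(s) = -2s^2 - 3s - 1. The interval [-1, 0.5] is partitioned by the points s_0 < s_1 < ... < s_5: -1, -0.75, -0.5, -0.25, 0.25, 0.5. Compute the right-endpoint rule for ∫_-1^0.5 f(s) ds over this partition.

Subinterval widths: 0.25, 0.25, 0.25, 0.5, 0.25.
Right endpoints: -0.75, -0.5, -0.25, 0.25, 0.5.
f(-0.75) = 0.125, f(-0.5) = 0, f(-0.25) = -0.375, f(0.25) = -1.875, f(0.5) = -3.
Sum = Σ Δs_i · f(s_i).
Sum = -1.75.

-1.75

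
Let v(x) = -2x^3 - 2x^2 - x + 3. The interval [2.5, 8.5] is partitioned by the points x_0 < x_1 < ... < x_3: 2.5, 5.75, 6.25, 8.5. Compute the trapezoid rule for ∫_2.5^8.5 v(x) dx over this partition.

-3246.140625

Subinterval widths: 3.25, 0.5, 2.25.
v(2.5) = -43.25, v(5.75) = -449.09375, v(6.25) = -569.65625, v(8.5) = -1378.25.
On each subinterval the trapezoid contributes (Δx_i/2)·[v(x_{i-1}) + v(x_i)].
Sum = -3246.140625.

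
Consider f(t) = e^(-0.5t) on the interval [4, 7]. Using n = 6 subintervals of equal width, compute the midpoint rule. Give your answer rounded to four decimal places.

Δt = (7 − 4)/6 = 0.5.
Midpoints: 4.25, 4.75, 5.25, 5.75, 6.25, 6.75.
f(4.25) ≈ 0.1194, f(4.75) ≈ 0.0930, f(5.25) ≈ 0.0724, f(5.75) ≈ 0.0564, f(6.25) ≈ 0.0439, f(6.75) ≈ 0.0342.
Sum = Δt · [f(4.25) + f(4.75) + f(5.25) + ...].
Sum ≈ 0.2097.

0.2097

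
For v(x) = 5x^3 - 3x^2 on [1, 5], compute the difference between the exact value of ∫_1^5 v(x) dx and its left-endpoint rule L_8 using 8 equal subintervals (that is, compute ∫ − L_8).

Exact integral: ∫_1^5 v(x) dx = 656.
L_8 = 526.
Error = 656 − 526 = 130.

130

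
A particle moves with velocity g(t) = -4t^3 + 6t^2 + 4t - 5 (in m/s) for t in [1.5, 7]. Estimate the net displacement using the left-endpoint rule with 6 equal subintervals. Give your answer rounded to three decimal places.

Δt = (7 − 1.5)/6 = 11/12.
Left endpoints: 1.5, 29/12, 10/3, 4.25, 31/6, 73/12.
g(1.5) = 1, g(29/12) = -7235/432, g(10/3) = -1975/27, g(4.25) = -186.6875, g(31/6) = -10148/27, g(73/12) = -284743/432.
Sum = Δt · [g(1.5) + g(29/12) + g(10/3) + ...].
Sum ≈ -1201.349.

-1201.349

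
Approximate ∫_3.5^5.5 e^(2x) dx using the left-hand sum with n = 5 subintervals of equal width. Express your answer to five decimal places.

19184.18461

Δx = (5.5 − 3.5)/5 = 0.4.
Left endpoints: 3.5, 3.9, 4.3, 4.7, 5.1.
f(3.5) ≈ 1096.63316, f(3.9) ≈ 2440.60198, f(4.3) ≈ 5431.65959, f(4.7) ≈ 12088.38073, f(5.1) ≈ 26903.18607.
Sum = Δx · [f(3.5) + f(3.9) + f(4.3) + f(4.7) + f(5.1)].
Sum ≈ 19184.18461.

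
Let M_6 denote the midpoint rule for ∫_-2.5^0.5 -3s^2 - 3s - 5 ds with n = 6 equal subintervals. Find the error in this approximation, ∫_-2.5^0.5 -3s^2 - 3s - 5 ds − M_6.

-0.1875

Exact integral: ∫_-2.5^0.5 f(s) ds = -21.75.
M_6 = -21.5625.
Error = -21.75 − (-21.5625) = -0.1875.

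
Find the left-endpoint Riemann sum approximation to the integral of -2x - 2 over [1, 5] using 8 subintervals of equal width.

-30

Δx = (5 − 1)/8 = 0.5.
Left endpoints: 1, 1.5, 2, 2.5, 3, 3.5, 4, 4.5.
f(1) = -4, f(1.5) = -5, f(2) = -6, f(2.5) = -7, f(3) = -8, f(3.5) = -9, f(4) = -10, f(4.5) = -11.
Sum = Δx · [f(1) + f(1.5) + f(2) + ...].
Sum = -30.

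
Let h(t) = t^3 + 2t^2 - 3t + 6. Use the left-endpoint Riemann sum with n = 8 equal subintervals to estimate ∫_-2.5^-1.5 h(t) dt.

11.578125

Δt = (-1.5 − (-2.5))/8 = 0.125.
Left endpoints: -2.5, -2.375, -2.25, -2.125, -2, -1.875, -1.75, -1.625.
h(-2.5) = 10.375, h(-2.375) = 5637/512, h(-2.25) = 11.484375, h(-2.125) = 6047/512, h(-2) = 12, h(-1.875) = 6177/512, h(-1.75) = 12.015625, h(-1.625) = 6075/512.
Sum = Δt · [h(-2.5) + h(-2.375) + h(-2.25) + ...].
Sum = 11.578125.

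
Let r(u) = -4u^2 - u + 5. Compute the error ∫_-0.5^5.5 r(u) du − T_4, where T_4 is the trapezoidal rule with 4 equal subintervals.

9

Exact integral: ∫_-0.5^5.5 r(u) du = -207.
T_4 = -216.
Error = -207 − (-216) = 9.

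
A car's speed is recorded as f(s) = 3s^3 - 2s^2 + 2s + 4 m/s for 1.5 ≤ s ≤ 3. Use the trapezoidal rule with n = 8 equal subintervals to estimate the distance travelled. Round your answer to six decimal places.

Δs = (3 − 1.5)/8 = 0.1875.
f(1.5) = 12.625, f(1.6875) = 65929/4096, f(1.875) = 10493/512, f(2.0625) = 106243/4096, f(2.25) = 32.546875, f(2.4375) = 165637/4096, f(2.625) = 25463/512, f(2.8125) = 247999/4096, f(3) = 73.
T_8 = (Δs/2)·[f(s_0) + 2f(s_1) + ... + 2f(s_{7}) + f(s_8)].
Sum ≈ 54.113525.

54.113525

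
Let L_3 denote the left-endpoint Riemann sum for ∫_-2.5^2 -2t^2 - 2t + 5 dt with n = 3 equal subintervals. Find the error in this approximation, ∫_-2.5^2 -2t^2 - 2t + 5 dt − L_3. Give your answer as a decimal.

Exact integral: ∫_-2.5^2 f(t) dt = 9.
L_3 = 9.
Error = 9 − 9 = 0.

0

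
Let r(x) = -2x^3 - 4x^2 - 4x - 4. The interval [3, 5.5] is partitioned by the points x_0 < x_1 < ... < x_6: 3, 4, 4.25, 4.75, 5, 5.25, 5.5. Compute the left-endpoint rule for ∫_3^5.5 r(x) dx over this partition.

Subinterval widths: 1, 0.25, 0.5, 0.25, 0.25, 0.25.
Left endpoints: 3, 4, 4.25, 4.75, 5, 5.25.
r(3) = -106, r(4) = -212, r(4.25) = -246.78125, r(4.75) = -327.59375, r(5) = -374, r(5.25) = -424.65625.
Sum = Σ Δx_i · r(x_i).
Sum = -563.953125.

-563.953125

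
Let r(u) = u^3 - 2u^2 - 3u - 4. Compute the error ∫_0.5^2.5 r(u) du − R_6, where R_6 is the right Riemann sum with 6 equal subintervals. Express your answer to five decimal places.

0.32407

Exact integral: ∫_0.5^2.5 r(u) du ≈ -17.5833333.
R_6 ≈ -17.9074074.
Error ≈ -17.5833333 − (-17.9074074) ≈ 0.32407.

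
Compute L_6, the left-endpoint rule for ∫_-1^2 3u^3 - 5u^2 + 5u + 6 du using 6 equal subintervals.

Δu = (2 − (-1))/6 = 0.5.
Left endpoints: -1, -0.5, 0, 0.5, 1, 1.5.
f(-1) = -7, f(-0.5) = 1.875, f(0) = 6, f(0.5) = 7.625, f(1) = 9, f(1.5) = 12.375.
Sum = Δu · [f(-1) + f(-0.5) + f(0) + ...].
Sum = 14.9375.

14.9375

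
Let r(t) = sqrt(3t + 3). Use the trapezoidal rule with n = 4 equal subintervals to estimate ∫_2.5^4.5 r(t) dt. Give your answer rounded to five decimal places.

Δt = (4.5 − 2.5)/4 = 0.5.
r(2.5) ≈ 3.24037, r(3) ≈ 3.46410, r(3.5) ≈ 3.67423, r(4) ≈ 3.87298, r(4.5) ≈ 4.06202.
T_4 = (Δt/2)·[r(t_0) + 2r(t_1) + 2r(t_2) + 2r(t_3) + r(t_4)].
Sum ≈ 7.33126.

7.33126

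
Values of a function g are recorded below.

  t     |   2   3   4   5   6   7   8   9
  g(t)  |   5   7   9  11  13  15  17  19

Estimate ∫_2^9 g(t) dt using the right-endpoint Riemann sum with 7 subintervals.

91

Δt = 1.
Sum = 1·[7 + 9 + 11 + 13 + 15 + 17 + 19] = 91.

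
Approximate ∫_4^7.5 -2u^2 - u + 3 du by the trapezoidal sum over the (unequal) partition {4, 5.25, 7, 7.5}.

Subinterval widths: 1.25, 1.75, 0.5.
f(4) = -33, f(5.25) = -57.375, f(7) = -102, f(7.5) = -117.
On each subinterval the trapezoid contributes (Δu_i/2)·[f(u_{i-1}) + f(u_i)].
Sum = -250.6875.

-250.6875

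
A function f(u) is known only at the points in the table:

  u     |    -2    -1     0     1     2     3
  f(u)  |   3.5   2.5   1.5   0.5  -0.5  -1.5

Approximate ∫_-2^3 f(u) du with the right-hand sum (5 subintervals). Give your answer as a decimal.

2.5

Δu = 1.
Sum = 1·[2.5 + 1.5 + 0.5 + (-0.5) + (-1.5)] = 2.5.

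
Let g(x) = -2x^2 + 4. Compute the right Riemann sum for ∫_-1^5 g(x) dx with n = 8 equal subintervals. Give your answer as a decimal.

-79.125

Δx = (5 − (-1))/8 = 0.75.
Right endpoints: -0.25, 0.5, 1.25, 2, 2.75, 3.5, 4.25, 5.
g(-0.25) = 3.875, g(0.5) = 3.5, g(1.25) = 0.875, g(2) = -4, g(2.75) = -11.125, g(3.5) = -20.5, g(4.25) = -32.125, g(5) = -46.
Sum = Δx · [g(-0.25) + g(0.5) + g(1.25) + ...].
Sum = -79.125.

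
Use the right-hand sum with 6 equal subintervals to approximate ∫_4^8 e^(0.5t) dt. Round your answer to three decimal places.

Δt = (8 − 4)/6 = 2/3.
Right endpoints: 14/3, 16/3, 6, 20/3, 22/3, 8.
f(14/3) ≈ 10.312, f(16/3) ≈ 14.392, f(6) ≈ 20.086, f(20/3) ≈ 28.032, f(22/3) ≈ 39.121, f(8) ≈ 54.598.
Sum = Δt · [f(14/3) + f(16/3) + f(6) + ...].
Sum ≈ 111.027.

111.027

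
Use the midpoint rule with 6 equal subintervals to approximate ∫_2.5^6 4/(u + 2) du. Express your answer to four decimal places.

2.2995

Δu = (6 − 2.5)/6 = 7/12.
Midpoints: 67/24, 3.375, 95/24, 109/24, 5.125, 137/24.
f(67/24) = 96/115, f(3.375) = 32/43, f(95/24) = 96/143, f(109/24) = 96/157, f(5.125) = 32/57, f(137/24) = 96/185.
Sum = Δu · [f(67/24) + f(3.375) + f(95/24) + ...].
Sum ≈ 2.2995.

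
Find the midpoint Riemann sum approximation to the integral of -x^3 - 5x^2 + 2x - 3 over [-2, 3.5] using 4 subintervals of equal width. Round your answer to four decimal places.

-120.2749

Δx = (3.5 − (-2))/4 = 1.375.
Midpoints: -1.3125, 0.0625, 1.4375, 2.8125.
f(-1.3125) = -49059/4096, f(0.0625) = -11857/4096, f(1.4375) = -54999/4096, f(2.8125) = -242373/4096.
Sum = Δx · [f(-1.3125) + f(0.0625) + f(1.4375) + f(2.8125)].
Sum ≈ -120.2749.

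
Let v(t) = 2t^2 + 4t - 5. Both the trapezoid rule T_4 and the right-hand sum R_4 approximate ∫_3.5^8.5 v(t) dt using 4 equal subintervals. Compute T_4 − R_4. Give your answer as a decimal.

T_4 = 478.4375.
R_4 = 565.9375.
T_4 − R_4 = -87.5.

-87.5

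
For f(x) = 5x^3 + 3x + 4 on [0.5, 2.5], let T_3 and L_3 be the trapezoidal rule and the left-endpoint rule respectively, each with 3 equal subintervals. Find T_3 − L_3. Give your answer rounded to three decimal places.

T_3 ≈ 69.08333.
L_3 = 41.25.
T_3 − L_3 ≈ 27.833.

27.833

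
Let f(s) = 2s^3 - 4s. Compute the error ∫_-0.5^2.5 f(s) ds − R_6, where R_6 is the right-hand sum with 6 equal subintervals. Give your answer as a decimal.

-5.625

Exact integral: ∫_-0.5^2.5 f(s) ds = 7.5.
R_6 = 13.125.
Error = 7.5 − 13.125 = -5.625.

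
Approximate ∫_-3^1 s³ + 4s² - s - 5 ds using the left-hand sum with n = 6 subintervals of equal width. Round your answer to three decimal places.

4.296

Δs = (1 − (-3))/6 = 2/3.
Left endpoints: -3, -7/3, -5/3, -1, -1/3, 1/3.
f(-3) = 7, f(-7/3) = 173/27, f(-5/3) = 85/27, f(-1) = -1, f(-1/3) = -115/27, f(1/3) = -131/27.
Sum = Δs · [f(-3) + f(-7/3) + f(-5/3) + ...].
Sum ≈ 4.296.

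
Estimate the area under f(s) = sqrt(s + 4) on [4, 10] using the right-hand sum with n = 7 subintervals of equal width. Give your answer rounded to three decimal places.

20.226

Δs = (10 − 4)/7 = 6/7.
Right endpoints: 34/7, 40/7, 46/7, 52/7, 58/7, 64/7, 10.
f(34/7) ≈ 2.976, f(40/7) ≈ 3.117, f(46/7) ≈ 3.251, f(52/7) ≈ 3.381, f(58/7) ≈ 3.505, f(64/7) ≈ 3.625, f(10) ≈ 3.742.
Sum = Δs · [f(34/7) + f(40/7) + f(46/7) + ...].
Sum ≈ 20.226.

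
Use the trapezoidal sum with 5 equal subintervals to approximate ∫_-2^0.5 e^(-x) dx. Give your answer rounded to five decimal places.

Δx = (0.5 − (-2))/5 = 0.5.
f(-2) ≈ 7.38906, f(-1.5) ≈ 4.48169, f(-1) ≈ 2.71828, f(-0.5) ≈ 1.64872, f(0) ≈ 1.00000, f(0.5) ≈ 0.60653.
T_5 = (Δx/2)·[f(x_0) + 2f(x_1) + ... + 2f(x_{4}) + f(x_5)].
Sum ≈ 6.92324.

6.92324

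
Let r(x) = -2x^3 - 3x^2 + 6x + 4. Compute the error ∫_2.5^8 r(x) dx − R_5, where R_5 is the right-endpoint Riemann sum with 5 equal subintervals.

Exact integral: ∫_2.5^8 r(x) dx = -2329.59375.
R_5 = -2991.01.
Error = -2329.59375 − (-2991.01) = 661.41625.

661.41625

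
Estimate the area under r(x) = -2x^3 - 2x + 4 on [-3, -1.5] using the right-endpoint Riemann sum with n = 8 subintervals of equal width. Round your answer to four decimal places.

Δx = (-1.5 − (-3))/8 = 0.1875.
Right endpoints: -2.8125, -2.625, -2.4375, -2.25, -2.0625, -1.875, -1.6875, -1.5.
r(-2.8125) = 110837/2048, r(-2.625) = 45.42578125, r(-2.4375) = 77495/2048, r(-2.25) = 31.28125, r(-2.0625) = 52577/2048, r(-1.875) = 20.93359375, r(-1.6875) = 34787/2048, r(-1.5) = 13.75.
Sum = Δx · [r(-2.8125) + r(-2.625) + r(-2.4375) + ...].
Sum ≈ 46.1265.

46.1265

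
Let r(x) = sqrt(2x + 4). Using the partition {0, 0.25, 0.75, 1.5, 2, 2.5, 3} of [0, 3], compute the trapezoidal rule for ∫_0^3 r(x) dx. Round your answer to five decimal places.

Subinterval widths: 0.25, 0.5, 0.75, 0.5, 0.5, 0.5.
r(0) ≈ 2.00000, r(0.25) ≈ 2.12132, r(0.75) ≈ 2.34521, r(1.5) ≈ 2.64575, r(2) ≈ 2.82843, r(2.5) ≈ 3.00000, r(3) ≈ 3.16228.
On each subinterval the trapezoid contributes (Δx_i/2)·[r(x_{i-1}) + r(x_i)].
Sum ≈ 7.86963.

7.86963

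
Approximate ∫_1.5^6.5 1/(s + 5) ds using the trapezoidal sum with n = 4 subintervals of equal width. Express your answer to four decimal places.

Δs = (6.5 − 1.5)/4 = 1.25.
f(1.5) = 2/13, f(2.75) = 4/31, f(4) = 1/9, f(5.25) = 4/41, f(6.5) = 2/23.
T_4 = (Δs/2)·[f(s_0) + 2f(s_1) + 2f(s_2) + 2f(s_3) + f(s_4)].
Sum ≈ 0.5726.

0.5726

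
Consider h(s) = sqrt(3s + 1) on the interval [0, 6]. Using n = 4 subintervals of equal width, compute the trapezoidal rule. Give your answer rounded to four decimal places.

17.9922

Δs = (6 − 0)/4 = 1.5.
h(0) ≈ 1.0000, h(1.5) ≈ 2.3452, h(3) ≈ 3.1623, h(4.5) ≈ 3.8079, h(6) ≈ 4.3589.
T_4 = (Δs/2)·[h(s_0) + 2h(s_1) + 2h(s_2) + 2h(s_3) + h(s_4)].
Sum ≈ 17.9922.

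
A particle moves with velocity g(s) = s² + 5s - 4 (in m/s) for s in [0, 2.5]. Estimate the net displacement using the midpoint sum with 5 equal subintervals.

10.78125

Δs = (2.5 − 0)/5 = 0.5.
Midpoints: 0.25, 0.75, 1.25, 1.75, 2.25.
g(0.25) = -2.6875, g(0.75) = 0.3125, g(1.25) = 3.8125, g(1.75) = 7.8125, g(2.25) = 12.3125.
Sum = Δs · [g(0.25) + g(0.75) + g(1.25) + g(1.75) + g(2.25)].
Sum = 10.78125.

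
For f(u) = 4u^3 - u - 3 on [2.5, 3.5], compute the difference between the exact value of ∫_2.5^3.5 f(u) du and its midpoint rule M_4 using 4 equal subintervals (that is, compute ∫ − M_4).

0.1875

Exact integral: ∫_2.5^3.5 f(u) du = 105.
M_4 = 104.8125.
Error = 105 − 104.8125 = 0.1875.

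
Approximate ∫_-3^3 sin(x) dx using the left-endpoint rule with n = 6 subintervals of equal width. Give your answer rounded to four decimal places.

Δx = (3 − (-3))/6 = 1.
Left endpoints: -3, -2, -1, 0, 1, 2.
f(-3) ≈ -0.1411, f(-2) ≈ -0.9093, f(-1) ≈ -0.8415, f(0) ≈ 0.0000, f(1) ≈ 0.8415, f(2) ≈ 0.9093.
Sum = Δx · [f(-3) + f(-2) + f(-1) + ...].
Sum ≈ -0.1411.

-0.1411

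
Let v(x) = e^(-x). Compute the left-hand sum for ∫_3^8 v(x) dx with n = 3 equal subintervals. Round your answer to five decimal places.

0.10161

Δx = (8 − 3)/3 = 5/3.
Left endpoints: 3, 14/3, 19/3.
v(3) ≈ 0.04979, v(14/3) ≈ 0.00940, v(19/3) ≈ 0.00178.
Sum = Δx · [v(3) + v(14/3) + v(19/3)].
Sum ≈ 0.10161.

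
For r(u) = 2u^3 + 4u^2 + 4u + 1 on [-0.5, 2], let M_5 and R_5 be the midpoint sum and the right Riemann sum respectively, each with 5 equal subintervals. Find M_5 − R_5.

M_5 = 28.359375.
R_5 = 40.
M_5 − R_5 = -11.640625.

-11.640625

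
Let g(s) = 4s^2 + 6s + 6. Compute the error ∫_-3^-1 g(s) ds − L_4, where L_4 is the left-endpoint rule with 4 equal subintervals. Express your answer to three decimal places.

Exact integral: ∫_-3^-1 g(s) ds ≈ 22.66667.
L_4 = 28.
Error ≈ 22.66667 − 28 ≈ -5.333.

-5.333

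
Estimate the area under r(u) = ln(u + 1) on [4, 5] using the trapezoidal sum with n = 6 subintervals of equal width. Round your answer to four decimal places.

Δu = (5 − 4)/6 = 1/6.
r(4) ≈ 1.6094, r(25/6) ≈ 1.6422, r(13/3) ≈ 1.6740, r(4.5) ≈ 1.7047, r(14/3) ≈ 1.7346, r(29/6) ≈ 1.7636, r(5) ≈ 1.7918.
T_6 = (Δu/2)·[r(u_0) + 2r(u_1) + ... + 2r(u_{5}) + r(u_6)].
Sum ≈ 1.7033.

1.7033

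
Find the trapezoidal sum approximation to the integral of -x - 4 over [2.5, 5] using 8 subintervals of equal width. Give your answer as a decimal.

-19.375

Δx = (5 − 2.5)/8 = 0.3125.
f(2.5) = -6.5, f(2.8125) = -6.8125, f(3.125) = -7.125, f(3.4375) = -7.4375, f(3.75) = -7.75, f(4.0625) = -8.0625, f(4.375) = -8.375, f(4.6875) = -8.6875, f(5) = -9.
T_8 = (Δx/2)·[f(x_0) + 2f(x_1) + ... + 2f(x_{7}) + f(x_8)].
Sum = -19.375.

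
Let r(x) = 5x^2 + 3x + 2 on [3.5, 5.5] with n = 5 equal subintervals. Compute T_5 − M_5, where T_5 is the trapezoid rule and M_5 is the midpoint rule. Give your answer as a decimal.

0.4

T_5 = 237.1.
M_5 = 236.7.
T_5 − M_5 = 0.4.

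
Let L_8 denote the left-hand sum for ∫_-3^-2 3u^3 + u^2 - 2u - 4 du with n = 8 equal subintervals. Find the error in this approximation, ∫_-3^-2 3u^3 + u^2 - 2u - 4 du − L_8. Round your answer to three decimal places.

Exact integral: ∫_-3^-2 f(u) du ≈ -41.41667.
L_8 = -44.59765625.
Error ≈ -41.41667 − (-44.59765625) ≈ 3.181.

3.181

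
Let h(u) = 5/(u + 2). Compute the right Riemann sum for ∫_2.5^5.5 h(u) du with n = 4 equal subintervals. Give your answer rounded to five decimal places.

2.39484

Δu = (5.5 − 2.5)/4 = 0.75.
Right endpoints: 3.25, 4, 4.75, 5.5.
h(3.25) = 20/21, h(4) = 5/6, h(4.75) = 20/27, h(5.5) = 2/3.
Sum = Δu · [h(3.25) + h(4) + h(4.75) + h(5.5)].
Sum ≈ 2.39484.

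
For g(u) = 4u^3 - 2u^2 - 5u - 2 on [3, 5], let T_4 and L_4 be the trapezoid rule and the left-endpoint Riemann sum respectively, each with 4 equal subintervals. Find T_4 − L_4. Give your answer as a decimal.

87.5

T_4 = 438.5.
L_4 = 351.
T_4 − L_4 = 87.5.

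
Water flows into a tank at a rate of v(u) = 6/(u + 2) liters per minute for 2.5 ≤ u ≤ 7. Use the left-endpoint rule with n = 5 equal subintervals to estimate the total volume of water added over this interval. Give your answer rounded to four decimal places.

4.4738

Δu = (7 − 2.5)/5 = 0.9.
Left endpoints: 2.5, 3.4, 4.3, 5.2, 6.1.
v(2.5) = 4/3, v(3.4) = 10/9, v(4.3) = 20/21, v(5.2) = 5/6, v(6.1) = 20/27.
Sum = Δu · [v(2.5) + v(3.4) + v(4.3) + v(5.2) + v(6.1)].
Sum ≈ 4.4738.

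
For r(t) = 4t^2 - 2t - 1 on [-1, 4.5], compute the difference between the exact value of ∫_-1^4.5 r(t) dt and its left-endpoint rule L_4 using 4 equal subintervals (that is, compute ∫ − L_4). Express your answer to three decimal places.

38.443

Exact integral: ∫_-1^4.5 r(t) dt ≈ 98.08333.
L_4 = 59.640625.
Error ≈ 98.08333 − 59.640625 ≈ 38.443.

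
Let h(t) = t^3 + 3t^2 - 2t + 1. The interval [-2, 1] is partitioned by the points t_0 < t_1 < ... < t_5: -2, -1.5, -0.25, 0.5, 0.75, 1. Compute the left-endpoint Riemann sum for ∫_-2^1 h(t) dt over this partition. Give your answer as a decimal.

Subinterval widths: 0.5, 1.25, 0.75, 0.25, 0.25.
Left endpoints: -2, -1.5, -0.25, 0.5, 0.75.
h(-2) = 9, h(-1.5) = 7.375, h(-0.25) = 1.671875, h(0.5) = 0.875, h(0.75) = 1.609375.
Sum = Σ Δt_i · h(t_i).
Sum = 15.59375.

15.59375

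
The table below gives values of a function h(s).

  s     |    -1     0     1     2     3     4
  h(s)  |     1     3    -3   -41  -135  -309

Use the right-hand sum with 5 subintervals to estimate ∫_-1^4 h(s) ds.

Δs = 1.
Sum = 1·[3 + (-3) + (-41) + (-135) + (-309)] = -485.

-485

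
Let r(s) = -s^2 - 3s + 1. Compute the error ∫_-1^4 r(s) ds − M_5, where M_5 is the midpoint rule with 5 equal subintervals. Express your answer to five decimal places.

-0.41667

Exact integral: ∫_-1^4 r(s) ds ≈ -39.1666667.
M_5 = -38.75.
Error ≈ -39.1666667 − (-38.75) ≈ -0.41667.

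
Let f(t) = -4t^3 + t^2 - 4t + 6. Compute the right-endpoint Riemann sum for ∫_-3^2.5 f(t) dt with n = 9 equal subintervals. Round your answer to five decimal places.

36.35545

Δt = (2.5 − (-3))/9 = 11/18.
Right endpoints: -43/18, -16/9, -7/6, -5/9, 1/18, 2/3, 23/18, 17/9, 2.5.
f(-43/18) = 221015/2916, f(-16/9) = 28246/729, f(-7/6) = 1985/108, f(-5/9) = 6719/729, f(1/18) = 16855/2916, f(2/3) = 70/27, f(23/18) = -16981/2916, f(17/9) = -18185/729, f(2.5) = -60.25.
Sum = Δt · [f(-43/18) + f(-16/9) + f(-7/6) + ...].
Sum ≈ 36.35545.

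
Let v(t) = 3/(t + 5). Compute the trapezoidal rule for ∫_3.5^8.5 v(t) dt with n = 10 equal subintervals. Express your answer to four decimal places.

1.3884

Δt = (8.5 − 3.5)/10 = 0.5.
v(3.5) = 6/17, v(4) = 1/3, v(4.5) = 6/19, v(5) = 0.3, v(5.5) = 2/7, v(6) = 3/11, v(6.5) = 6/23, v(7) = 0.25, v(7.5) = 0.24, v(8) = 3/13, v(8.5) = 2/9.
T_10 = (Δt/2)·[v(t_0) + 2v(t_1) + ... + 2v(t_{9}) + v(t_10)].
Sum ≈ 1.3884.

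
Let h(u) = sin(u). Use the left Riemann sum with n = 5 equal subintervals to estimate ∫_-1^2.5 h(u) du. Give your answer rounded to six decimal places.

Δu = (2.5 − (-1))/5 = 0.7.
Left endpoints: -1, -0.3, 0.4, 1.1, 1.8.
h(-1) ≈ -0.841471, h(-0.3) ≈ -0.295520, h(0.4) ≈ 0.389418, h(1.1) ≈ 0.891207, h(1.8) ≈ 0.973848.
Sum = Δu · [h(-1) + h(-0.3) + h(0.4) + h(1.1) + h(1.8)].
Sum ≈ 0.782237.

0.782237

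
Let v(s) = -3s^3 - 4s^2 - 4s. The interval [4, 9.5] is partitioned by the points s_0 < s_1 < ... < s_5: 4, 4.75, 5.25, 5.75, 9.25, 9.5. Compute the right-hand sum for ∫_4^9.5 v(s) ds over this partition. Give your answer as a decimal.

Subinterval widths: 0.75, 0.5, 0.5, 3.5, 0.25.
Right endpoints: 4.75, 5.25, 5.75, 9.25, 9.5.
v(4.75) = -430.765625, v(5.25) = -565.359375, v(5.75) = -725.578125, v(9.25) = -2753.609375, v(9.5) = -2971.125.
Sum = Σ Δs_i · v(s_i).
Sum = -11348.95703125.

-11348.95703125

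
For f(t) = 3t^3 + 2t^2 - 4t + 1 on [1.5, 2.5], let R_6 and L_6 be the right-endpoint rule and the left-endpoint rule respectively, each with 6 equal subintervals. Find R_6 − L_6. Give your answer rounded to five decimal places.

6.79167

R_6 ≈ 30.1550926.
L_6 ≈ 23.3634259.
R_6 − L_6 ≈ 6.79167.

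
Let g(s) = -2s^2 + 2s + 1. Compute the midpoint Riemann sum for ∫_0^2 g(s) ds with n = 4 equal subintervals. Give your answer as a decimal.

0.75

Δs = (2 − 0)/4 = 0.5.
Midpoints: 0.25, 0.75, 1.25, 1.75.
g(0.25) = 1.375, g(0.75) = 1.375, g(1.25) = 0.375, g(1.75) = -1.625.
Sum = Δs · [g(0.25) + g(0.75) + g(1.25) + g(1.75)].
Sum = 0.75.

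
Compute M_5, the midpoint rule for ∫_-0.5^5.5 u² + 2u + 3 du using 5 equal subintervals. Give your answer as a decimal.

102.78

Δu = (5.5 − (-0.5))/5 = 1.2.
Midpoints: 0.1, 1.3, 2.5, 3.7, 4.9.
f(0.1) = 3.21, f(1.3) = 7.29, f(2.5) = 14.25, f(3.7) = 24.09, f(4.9) = 36.81.
Sum = Δu · [f(0.1) + f(1.3) + f(2.5) + f(3.7) + f(4.9)].
Sum = 102.78.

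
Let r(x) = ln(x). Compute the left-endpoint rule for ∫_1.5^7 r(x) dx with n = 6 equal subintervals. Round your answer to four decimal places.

Δx = (7 − 1.5)/6 = 11/12.
Left endpoints: 1.5, 29/12, 10/3, 4.25, 31/6, 73/12.
r(1.5) ≈ 0.4055, r(29/12) ≈ 0.8824, r(10/3) ≈ 1.2040, r(4.25) ≈ 1.4469, r(31/6) ≈ 1.6422, r(73/12) ≈ 1.8056.
Sum = Δx · [r(1.5) + r(29/12) + r(10/3) + ...].
Sum ≈ 6.7710.

6.7710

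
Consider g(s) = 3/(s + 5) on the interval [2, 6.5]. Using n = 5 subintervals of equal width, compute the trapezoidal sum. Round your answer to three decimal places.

1.492

Δs = (6.5 − 2)/5 = 0.9.
g(2) = 3/7, g(2.9) = 30/79, g(3.8) = 15/44, g(4.7) = 30/97, g(5.6) = 15/53, g(6.5) = 6/23.
T_5 = (Δs/2)·[g(s_0) + 2g(s_1) + ... + 2g(s_{4}) + g(s_5)].
Sum ≈ 1.492.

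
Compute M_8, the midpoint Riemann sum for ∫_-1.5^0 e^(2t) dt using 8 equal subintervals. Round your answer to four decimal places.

Δt = (0 − (-1.5))/8 = 0.1875.
Midpoints: -1.40625, -1.21875, -1.03125, -0.84375, -0.65625, -0.46875, -0.28125, -0.09375.
f(-1.40625) ≈ 0.0601, f(-1.21875) ≈ 0.0874, f(-1.03125) ≈ 0.1271, f(-0.84375) ≈ 0.1850, f(-0.65625) ≈ 0.2691, f(-0.46875) ≈ 0.3916, f(-0.28125) ≈ 0.5698, f(-0.09375) ≈ 0.8290.
Sum = Δt · [f(-1.40625) + f(-1.21875) + f(-1.03125) + ...].
Sum ≈ 0.4723.

0.4723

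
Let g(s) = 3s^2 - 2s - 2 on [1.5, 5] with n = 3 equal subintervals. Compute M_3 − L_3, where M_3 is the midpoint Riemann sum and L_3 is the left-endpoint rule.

32.15625

M_3 ≈ 90.684028.
L_3 ≈ 58.527778.
M_3 − L_3 = 32.15625.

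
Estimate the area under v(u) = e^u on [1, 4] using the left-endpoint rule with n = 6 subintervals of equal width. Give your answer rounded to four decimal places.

39.9863

Δu = (4 − 1)/6 = 0.5.
Left endpoints: 1, 1.5, 2, 2.5, 3, 3.5.
v(1) ≈ 2.7183, v(1.5) ≈ 4.4817, v(2) ≈ 7.3891, v(2.5) ≈ 12.1825, v(3) ≈ 20.0855, v(3.5) ≈ 33.1155.
Sum = Δu · [v(1) + v(1.5) + v(2) + ...].
Sum ≈ 39.9863.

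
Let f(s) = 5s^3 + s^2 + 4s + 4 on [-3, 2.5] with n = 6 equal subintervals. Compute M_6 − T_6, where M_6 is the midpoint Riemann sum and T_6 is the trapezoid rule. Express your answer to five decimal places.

M_6 ≈ -20.6544416.
T_6 ≈ -23.8317419.
M_6 − T_6 ≈ 3.17730.

3.17730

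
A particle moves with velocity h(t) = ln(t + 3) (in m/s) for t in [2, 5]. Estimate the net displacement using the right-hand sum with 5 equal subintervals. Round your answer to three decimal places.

Δt = (5 − 2)/5 = 0.6.
Right endpoints: 2.6, 3.2, 3.8, 4.4, 5.
h(2.6) ≈ 1.723, h(3.2) ≈ 1.825, h(3.8) ≈ 1.917, h(4.4) ≈ 2.001, h(5) ≈ 2.079.
Sum = Δt · [h(2.6) + h(3.2) + h(3.8) + h(4.4) + h(5)].
Sum ≈ 5.727.

5.727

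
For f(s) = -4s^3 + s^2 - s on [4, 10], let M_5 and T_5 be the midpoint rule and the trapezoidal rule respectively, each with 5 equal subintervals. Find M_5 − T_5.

179.28

M_5 = -9414.24.
T_5 = -9593.52.
M_5 − T_5 = 179.28.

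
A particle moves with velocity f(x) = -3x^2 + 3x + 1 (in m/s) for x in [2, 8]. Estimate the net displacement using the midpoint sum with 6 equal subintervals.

-406.5

Δx = (8 − 2)/6 = 1.
Midpoints: 2.5, 3.5, 4.5, 5.5, 6.5, 7.5.
f(2.5) = -10.25, f(3.5) = -25.25, f(4.5) = -46.25, f(5.5) = -73.25, f(6.5) = -106.25, f(7.5) = -145.25.
Sum = Δx · [f(2.5) + f(3.5) + f(4.5) + ...].
Sum = -406.5.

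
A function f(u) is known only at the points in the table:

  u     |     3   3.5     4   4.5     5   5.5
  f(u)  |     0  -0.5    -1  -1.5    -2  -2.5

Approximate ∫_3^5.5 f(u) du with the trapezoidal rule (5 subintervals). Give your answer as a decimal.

Δu = 0.5.
T_5 = (0.5/2)·[0 + 2·(-0.5) + 2·(-1) + 2·(-1.5) + 2·(-2) + (-2.5)] = -3.125.

-3.125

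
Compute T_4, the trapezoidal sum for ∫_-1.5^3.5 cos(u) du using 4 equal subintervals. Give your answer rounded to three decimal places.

Δu = (3.5 − (-1.5))/4 = 1.25.
f(-1.5) ≈ 0.071, f(-0.25) ≈ 0.969, f(1) ≈ 0.540, f(2.25) ≈ -0.628, f(3.5) ≈ -0.936.
T_4 = (Δu/2)·[f(u_0) + 2f(u_1) + 2f(u_2) + 2f(u_3) + f(u_4)].
Sum ≈ 0.560.

0.560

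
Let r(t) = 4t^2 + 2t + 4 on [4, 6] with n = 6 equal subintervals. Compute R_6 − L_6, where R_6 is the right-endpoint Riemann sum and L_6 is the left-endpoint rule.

28

R_6 ≈ 244.814815.
L_6 ≈ 216.814815.
R_6 − L_6 = 28.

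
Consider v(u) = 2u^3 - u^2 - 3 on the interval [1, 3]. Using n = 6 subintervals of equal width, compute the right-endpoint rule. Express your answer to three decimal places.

33.074

Δu = (3 − 1)/6 = 1/3.
Right endpoints: 4/3, 5/3, 2, 7/3, 8/3, 3.
v(4/3) = -1/27, v(5/3) = 94/27, v(2) = 9, v(7/3) = 458/27, v(8/3) = 751/27, v(3) = 42.
Sum = Δu · [v(4/3) + v(5/3) + v(2) + ...].
Sum ≈ 33.074.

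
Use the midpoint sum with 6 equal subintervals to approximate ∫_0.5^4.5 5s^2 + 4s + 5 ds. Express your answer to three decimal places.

210.926

Δs = (4.5 − 0.5)/6 = 2/3.
Midpoints: 5/6, 1.5, 13/6, 17/6, 3.5, 25/6.
f(5/6) = 425/36, f(1.5) = 22.25, f(13/6) = 1337/36, f(17/6) = 2033/36, f(3.5) = 80.25, f(25/6) = 3905/36.
Sum = Δs · [f(5/6) + f(1.5) + f(13/6) + ...].
Sum ≈ 210.926.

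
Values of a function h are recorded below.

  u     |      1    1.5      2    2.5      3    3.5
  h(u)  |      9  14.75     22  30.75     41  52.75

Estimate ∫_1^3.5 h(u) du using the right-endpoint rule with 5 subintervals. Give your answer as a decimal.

Δu = 0.5.
Sum = 0.5·[14.75 + 22 + 30.75 + 41 + 52.75] = 80.625.

80.625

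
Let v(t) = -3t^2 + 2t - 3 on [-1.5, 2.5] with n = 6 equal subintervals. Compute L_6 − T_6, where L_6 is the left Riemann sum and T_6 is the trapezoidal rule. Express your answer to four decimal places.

L_6 ≈ -26.555556.
T_6 ≈ -27.888889.
L_6 − T_6 ≈ 1.3333.

1.3333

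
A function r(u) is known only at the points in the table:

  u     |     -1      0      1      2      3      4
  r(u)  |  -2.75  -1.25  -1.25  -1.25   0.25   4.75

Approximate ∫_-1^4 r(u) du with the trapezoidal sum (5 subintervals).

Δu = 1.
T_5 = (1/2)·[(-2.75) + 2·(-1.25) + 2·(-1.25) + 2·(-1.25) + 2·0.25 + 4.75] = -2.5.

-2.5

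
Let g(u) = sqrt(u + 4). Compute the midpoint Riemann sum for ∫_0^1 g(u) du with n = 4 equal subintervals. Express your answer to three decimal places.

2.120

Δu = (1 − 0)/4 = 0.25.
Midpoints: 0.125, 0.375, 0.625, 0.875.
g(0.125) ≈ 2.031, g(0.375) ≈ 2.092, g(0.625) ≈ 2.151, g(0.875) ≈ 2.208.
Sum = Δu · [g(0.125) + g(0.375) + g(0.625) + g(0.875)].
Sum ≈ 2.120.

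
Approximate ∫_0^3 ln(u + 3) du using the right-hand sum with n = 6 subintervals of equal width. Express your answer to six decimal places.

Δu = (3 − 0)/6 = 0.5.
Right endpoints: 0.5, 1, 1.5, 2, 2.5, 3.
f(0.5) ≈ 1.252763, f(1) ≈ 1.386294, f(1.5) ≈ 1.504077, f(2) ≈ 1.609438, f(2.5) ≈ 1.704748, f(3) ≈ 1.791759.
Sum = Δu · [f(0.5) + f(1) + f(1.5) + ...].
Sum ≈ 4.624540.

4.624540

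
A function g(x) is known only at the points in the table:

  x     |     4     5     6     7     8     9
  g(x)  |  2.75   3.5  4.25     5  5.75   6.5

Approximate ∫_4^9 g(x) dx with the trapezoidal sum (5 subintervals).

Δx = 1.
T_5 = (1/2)·[2.75 + 2·3.5 + 2·4.25 + 2·5 + 2·5.75 + 6.5] = 23.125.

23.125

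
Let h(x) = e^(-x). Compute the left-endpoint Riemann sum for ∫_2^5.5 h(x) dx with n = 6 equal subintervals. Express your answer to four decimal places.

Δx = (5.5 − 2)/6 = 7/12.
Left endpoints: 2, 31/12, 19/6, 3.75, 13/3, 59/12.
h(2) ≈ 0.1353, h(31/12) ≈ 0.0755, h(19/6) ≈ 0.0421, h(3.75) ≈ 0.0235, h(13/3) ≈ 0.0131, h(59/12) ≈ 0.0073.
Sum = Δx · [h(2) + h(31/12) + h(19/6) + ...].
Sum ≈ 0.1732.

0.1732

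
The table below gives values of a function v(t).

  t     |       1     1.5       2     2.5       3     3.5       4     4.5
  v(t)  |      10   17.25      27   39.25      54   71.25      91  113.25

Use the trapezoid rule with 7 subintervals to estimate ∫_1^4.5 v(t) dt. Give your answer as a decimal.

180.6875

Δt = 0.5.
T_7 = (0.5/2)·[10 + 2·17.25 + 2·27 + 2·39.25 + 2·54 + 2·71.25 + 2·91 + 113.25] = 180.6875.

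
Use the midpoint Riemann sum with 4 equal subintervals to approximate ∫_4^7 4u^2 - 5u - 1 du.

Δu = (7 − 4)/4 = 0.75.
Midpoints: 4.375, 5.125, 5.875, 6.625.
f(4.375) = 53.6875, f(5.125) = 78.4375, f(5.875) = 107.6875, f(6.625) = 141.4375.
Sum = Δu · [f(4.375) + f(5.125) + f(5.875) + f(6.625)].
Sum = 285.9375.

285.9375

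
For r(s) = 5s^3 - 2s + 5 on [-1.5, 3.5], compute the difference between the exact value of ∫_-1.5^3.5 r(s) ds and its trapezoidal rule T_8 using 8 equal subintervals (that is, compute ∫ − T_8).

-4.8828125

Exact integral: ∫_-1.5^3.5 r(s) ds = 196.25.
T_8 = 201.1328125.
Error = 196.25 − 201.1328125 = -4.8828125.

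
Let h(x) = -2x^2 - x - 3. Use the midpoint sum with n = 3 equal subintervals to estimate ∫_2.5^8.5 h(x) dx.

Δx = (8.5 − 2.5)/3 = 2.
Midpoints: 3.5, 5.5, 7.5.
h(3.5) = -31, h(5.5) = -69, h(7.5) = -123.
Sum = Δx · [h(3.5) + h(5.5) + h(7.5)].
Sum = -446.

-446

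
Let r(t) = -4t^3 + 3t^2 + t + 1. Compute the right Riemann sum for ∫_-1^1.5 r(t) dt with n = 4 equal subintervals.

Δt = (1.5 − (-1))/4 = 0.625.
Right endpoints: -0.375, 0.25, 0.875, 1.5.
r(-0.375) = 1.2578125, r(0.25) = 1.375, r(0.875) = 1.4921875, r(1.5) = -4.25.
Sum = Δt · [r(-0.375) + r(0.25) + r(0.875) + r(1.5)].
Sum = -0.078125.

-0.078125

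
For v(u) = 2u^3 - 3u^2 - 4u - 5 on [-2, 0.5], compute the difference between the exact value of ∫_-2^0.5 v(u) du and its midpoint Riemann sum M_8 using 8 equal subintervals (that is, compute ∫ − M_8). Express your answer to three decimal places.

-0.153

Exact integral: ∫_-2^0.5 v(u) du = -21.09375.
M_8 ≈ -20.94116.
Error ≈ -21.09375 − (-20.94116) ≈ -0.153.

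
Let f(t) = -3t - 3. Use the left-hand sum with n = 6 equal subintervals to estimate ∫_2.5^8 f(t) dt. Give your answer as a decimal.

-95.5625

Δt = (8 − 2.5)/6 = 11/12.
Left endpoints: 2.5, 41/12, 13/3, 5.25, 37/6, 85/12.
f(2.5) = -10.5, f(41/12) = -13.25, f(13/3) = -16, f(5.25) = -18.75, f(37/6) = -21.5, f(85/12) = -24.25.
Sum = Δt · [f(2.5) + f(41/12) + f(13/3) + ...].
Sum = -95.5625.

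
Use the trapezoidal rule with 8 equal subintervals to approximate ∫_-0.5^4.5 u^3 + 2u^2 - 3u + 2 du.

Δu = (4.5 − (-0.5))/8 = 0.625.
f(-0.5) = 3.875, f(0.125) = 849/512, f(0.75) = 1.296875, f(1.375) = 2179/512, f(2) = 12, f(2.625) = 13309/512, f(3.25) = 47.703125, f(3.875) = 40239/512, f(4.5) = 120.125.
T_8 = (Δu/2)·[f(u_0) + 2f(u_1) + ... + 2f(u_{7}) + f(u_8)].
Sum = 145.9375.

145.9375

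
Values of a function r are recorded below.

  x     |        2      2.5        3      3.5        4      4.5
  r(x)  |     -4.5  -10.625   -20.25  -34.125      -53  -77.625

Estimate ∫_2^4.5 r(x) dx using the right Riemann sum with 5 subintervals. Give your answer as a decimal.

Δx = 0.5.
Sum = 0.5·[(-10.625) + (-20.25) + (-34.125) + (-53) + (-77.625)] = -97.8125.

-97.8125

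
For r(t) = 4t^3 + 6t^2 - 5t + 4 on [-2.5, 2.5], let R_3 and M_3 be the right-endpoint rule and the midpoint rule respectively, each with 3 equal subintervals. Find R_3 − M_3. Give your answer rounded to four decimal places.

104.1667

R_3 ≈ 179.722222.
M_3 ≈ 75.555556.
R_3 − M_3 ≈ 104.1667.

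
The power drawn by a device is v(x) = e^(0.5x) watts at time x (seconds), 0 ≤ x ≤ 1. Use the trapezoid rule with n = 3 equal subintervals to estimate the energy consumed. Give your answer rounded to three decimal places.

Δx = (1 − 0)/3 = 1/3.
v(0) ≈ 1.000, v(1/3) ≈ 1.181, v(2/3) ≈ 1.396, v(1) ≈ 1.649.
T_3 = (Δx/2)·[v(x_0) + 2v(x_1) + 2v(x_2) + v(x_3)].
Sum ≈ 1.300.

1.300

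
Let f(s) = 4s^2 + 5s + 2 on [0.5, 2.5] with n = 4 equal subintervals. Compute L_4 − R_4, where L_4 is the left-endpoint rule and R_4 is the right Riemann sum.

L_4 = 31.5.
R_4 = 48.5.
L_4 − R_4 = -17.

-17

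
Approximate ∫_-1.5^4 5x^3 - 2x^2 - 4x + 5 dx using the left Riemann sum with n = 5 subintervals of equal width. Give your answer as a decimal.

Δx = (4 − (-1.5))/5 = 1.1.
Left endpoints: -1.5, -0.4, 0.7, 1.8, 2.9.
f(-1.5) = -10.375, f(-0.4) = 5.96, f(0.7) = 2.935, f(1.8) = 20.48, f(2.9) = 98.525.
Sum = Δx · [f(-1.5) + f(-0.4) + f(0.7) + f(1.8) + f(2.9)].
Sum = 129.2775.

129.2775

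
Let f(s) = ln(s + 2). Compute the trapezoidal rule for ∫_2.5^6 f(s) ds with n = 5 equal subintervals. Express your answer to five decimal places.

Δs = (6 − 2.5)/5 = 0.7.
f(2.5) ≈ 1.50408, f(3.2) ≈ 1.64866, f(3.9) ≈ 1.77495, f(4.6) ≈ 1.88707, f(5.3) ≈ 1.98787, f(6) ≈ 2.07944.
T_5 = (Δs/2)·[f(s_0) + 2f(s_1) + ... + 2f(s_{4}) + f(s_5)].
Sum ≈ 6.36322.

6.36322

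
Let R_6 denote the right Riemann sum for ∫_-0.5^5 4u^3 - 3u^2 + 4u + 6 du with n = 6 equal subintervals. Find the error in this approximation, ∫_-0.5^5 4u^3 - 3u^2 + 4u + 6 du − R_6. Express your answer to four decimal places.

Exact integral: ∫_-0.5^5 f(u) du = 582.3125.
R_6 ≈ 806.246528.
Error ≈ 582.3125 − 806.246528 ≈ -223.9340.

-223.9340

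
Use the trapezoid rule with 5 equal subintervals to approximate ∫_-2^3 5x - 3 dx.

-2.5

Δx = (3 − (-2))/5 = 1.
f(-2) = -13, f(-1) = -8, f(0) = -3, f(1) = 2, f(2) = 7, f(3) = 12.
T_5 = (Δx/2)·[f(x_0) + 2f(x_1) + ... + 2f(x_{4}) + f(x_5)].
Sum = -2.5.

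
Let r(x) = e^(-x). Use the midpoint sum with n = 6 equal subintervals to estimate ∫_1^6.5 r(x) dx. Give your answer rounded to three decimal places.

0.354

Δx = (6.5 − 1)/6 = 11/12.
Midpoints: 35/24, 2.375, 79/24, 101/24, 5.125, 145/24.
r(35/24) ≈ 0.233, r(2.375) ≈ 0.093, r(79/24) ≈ 0.037, r(101/24) ≈ 0.015, r(5.125) ≈ 0.006, r(145/24) ≈ 0.002.
Sum = Δx · [r(35/24) + r(2.375) + r(79/24) + ...].
Sum ≈ 0.354.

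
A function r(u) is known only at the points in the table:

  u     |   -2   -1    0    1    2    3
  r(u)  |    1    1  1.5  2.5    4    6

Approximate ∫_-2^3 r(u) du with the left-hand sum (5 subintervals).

10

Δu = 1.
Sum = 1·[1 + 1 + 1.5 + 2.5 + 4] = 10.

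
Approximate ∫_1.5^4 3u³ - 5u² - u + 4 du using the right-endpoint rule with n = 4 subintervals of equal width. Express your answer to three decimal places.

Δu = (4 − 1.5)/4 = 0.625.
Right endpoints: 2.125, 2.75, 3.375, 4.
f(2.125) = 4139/512, f(2.75) = 25.828125, f(3.375) = 30209/512, f(4) = 112.
Sum = Δu · [f(2.125) + f(2.75) + f(3.375) + f(4)].
Sum ≈ 128.071.

128.071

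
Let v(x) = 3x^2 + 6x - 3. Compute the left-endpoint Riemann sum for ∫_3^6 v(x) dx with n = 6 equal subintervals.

236.625

Δx = (6 − 3)/6 = 0.5.
Left endpoints: 3, 3.5, 4, 4.5, 5, 5.5.
v(3) = 42, v(3.5) = 54.75, v(4) = 69, v(4.5) = 84.75, v(5) = 102, v(5.5) = 120.75.
Sum = Δx · [v(3) + v(3.5) + v(4) + ...].
Sum = 236.625.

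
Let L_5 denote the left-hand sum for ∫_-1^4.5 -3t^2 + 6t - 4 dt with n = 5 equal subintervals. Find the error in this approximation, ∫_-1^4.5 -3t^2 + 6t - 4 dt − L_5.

-10.285

Exact integral: ∫_-1^4.5 f(t) dt = -56.375.
L_5 = -46.09.
Error = -56.375 − (-46.09) = -10.285.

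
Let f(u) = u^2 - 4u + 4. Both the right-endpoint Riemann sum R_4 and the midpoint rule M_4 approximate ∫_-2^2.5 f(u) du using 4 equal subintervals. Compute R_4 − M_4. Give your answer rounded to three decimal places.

-7.436

R_4 = 13.46484375.
M_4 ≈ 20.90039.
R_4 − M_4 ≈ -7.436.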